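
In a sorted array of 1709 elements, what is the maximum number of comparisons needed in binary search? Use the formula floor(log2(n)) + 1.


Binary search halves the search space each step.
Maximum comparisons = floor(log2(1709)) + 1
log2(1709) = 10.7389
floor(log2(1709)) = 10, so 10 + 1 = 11
Final answer: 11


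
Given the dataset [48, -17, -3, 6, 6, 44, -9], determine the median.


First, sort the list: [-17, -9, -3, 6, 6, 44, 48]
The list has 7 elements (odd count).
The middle index is 3 (0-based), and the element there is 6.
Final answer: 6


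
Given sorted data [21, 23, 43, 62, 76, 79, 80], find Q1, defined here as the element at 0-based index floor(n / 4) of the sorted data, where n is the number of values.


The list has n = 7 elements.
Q1 index = floor(7 / 4) = floor(1.75) = 1
Counting from index 0 in the sorted data, the element at index 1 is 23.
Final answer: 23


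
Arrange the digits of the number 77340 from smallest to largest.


The number 77340 has digits: 7, 7, 3, 4, 0
Sorted: 0, 3, 4, 7, 7
Joining the sorted digits gives the result.
Final answer: 03477


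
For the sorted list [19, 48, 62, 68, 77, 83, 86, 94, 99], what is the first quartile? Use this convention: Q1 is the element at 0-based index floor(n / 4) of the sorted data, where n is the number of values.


The list has n = 9 elements.
Q1 index = floor(9 / 4) = floor(2.25) = 2
Counting from index 0 in the sorted data, the element at index 2 is 62.
Final answer: 62


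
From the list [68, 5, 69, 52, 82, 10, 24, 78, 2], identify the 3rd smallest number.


Sort ascending: [2, 5, 10, 24, 52, 68, 69, 78, 82]
The 3rd element (1-indexed) is at index 2.
Value = 10
Final answer: 10


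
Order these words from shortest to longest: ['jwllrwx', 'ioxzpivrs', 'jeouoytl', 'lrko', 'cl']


Compute lengths:
  'jwllrwx' has length 7
  'ioxzpivrs' has length 9
  'jeouoytl' has length 8
  'lrko' has length 4
  'cl' has length 2
Lengths in increasing order: 2 < 4 < 7 < 8 < 9
Listing the words in that order gives the answer.
Final answer: ['cl', 'lrko', 'jwllrwx', 'jeouoytl', 'ioxzpivrs']


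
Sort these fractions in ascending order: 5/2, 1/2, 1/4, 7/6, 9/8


Convert to decimal for comparison:
  5/2 = 2.5
  1/2 = 0.5
  1/4 = 0.25
  7/6 = 1.1667
  9/8 = 1.125
Decimals in increasing order: 0.25 < 0.5 < 1.125 < 1.1667 < 2.5
Writing each back as its fraction gives the sorted order.
Final answer: 1/4, 1/2, 9/8, 7/6, 5/2


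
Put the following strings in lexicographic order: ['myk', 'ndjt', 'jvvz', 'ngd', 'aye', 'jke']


Compare strings character by character (the first differing letter decides):
  'aye' < 'jke' since 'a' < 'j' at position 1
  'jke' < 'jvvz' since 'k' < 'v' at position 2
  'jvvz' < 'myk' since 'j' < 'm' at position 1
  'myk' < 'ndjt' since 'm' < 'n' at position 1
  'ndjt' < 'ngd' since 'd' < 'g' at position 2
Chaining these comparisons gives the alphabetical order.
Final answer: ['aye', 'jke', 'jvvz', 'myk', 'ndjt', 'ngd']


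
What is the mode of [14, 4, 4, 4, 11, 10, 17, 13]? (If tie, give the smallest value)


Count the frequency of each value:
  4 appears 3 time(s)
  10 appears 1 time(s)
  11 appears 1 time(s)
  13 appears 1 time(s)
  14 appears 1 time(s)
  17 appears 1 time(s)
Maximum frequency is 3.
Only 4 reaches that frequency, so it is the mode.
Final answer: 4


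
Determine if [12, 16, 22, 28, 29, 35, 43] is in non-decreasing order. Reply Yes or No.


Check consecutive pairs:
  12 <= 16? True
  16 <= 22? True
  22 <= 28? True
  28 <= 29? True
  29 <= 35? True
  35 <= 43? True
Every consecutive pair is in order, so the list is non-decreasing.
Final answer: Yes


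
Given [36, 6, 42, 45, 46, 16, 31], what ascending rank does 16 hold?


Sort ascending: [6, 16, 31, 36, 42, 45, 46]
Find 16 in the sorted list.
16 is at position 2 (1-indexed).
Final answer: 2


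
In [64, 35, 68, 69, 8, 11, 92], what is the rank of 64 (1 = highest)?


Sort descending: [92, 69, 68, 64, 35, 11, 8]
Find 64 in the sorted list.
64 is at position 4.
Final answer: 4


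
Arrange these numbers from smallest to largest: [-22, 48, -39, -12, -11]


Original list: [-22, 48, -39, -12, -11]
Repeatedly take the smallest remaining element:
  Remaining [-22, 48, -39, -12, -11] -> smallest is -39
  Remaining [-22, 48, -12, -11] -> smallest is -22
  Remaining [48, -12, -11] -> smallest is -12
  Remaining [48, -11] -> smallest is -11
  Remaining [48] -> smallest is 48
Collecting the picks in order gives the sorted list.
Final answer: [-39, -22, -12, -11, 48]


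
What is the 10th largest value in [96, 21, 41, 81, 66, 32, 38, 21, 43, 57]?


Sort descending: [96, 81, 66, 57, 43, 41, 38, 32, 21, 21]
The 10th element (1-indexed) is at index 9.
Value = 21
Final answer: 21


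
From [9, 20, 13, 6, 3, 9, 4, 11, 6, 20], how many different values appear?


List all unique values:
Distinct values: [3, 4, 6, 9, 11, 13, 20]
Count = 7
Final answer: 7


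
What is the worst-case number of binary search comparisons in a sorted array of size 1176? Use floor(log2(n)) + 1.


Binary search halves the search space each step.
Maximum comparisons = floor(log2(1176)) + 1
log2(1176) = 10.1997
floor(log2(1176)) = 10, so 10 + 1 = 11
Final answer: 11


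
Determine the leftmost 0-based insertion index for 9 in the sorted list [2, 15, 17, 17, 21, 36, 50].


List is sorted: [2, 15, 17, 17, 21, 36, 50]
We need the leftmost position where 9 can be inserted, i.e. the first index whose element is >= 9 (or the end of the list if none is).
Binary search with low=0, high=7 (0-based indices):
  low=0, high=7, mid=3: a[3]=17 >= 9, so high = 3
  low=0, high=3, mid=1: a[1]=15 >= 9, so high = 1
  low=0, high=1, mid=0: a[0]=2 < 9, so low = 1
Now low = high = 1, so the insertion index is 1.
Final answer: 1


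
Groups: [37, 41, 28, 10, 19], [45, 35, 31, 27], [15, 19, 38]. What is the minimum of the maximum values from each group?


Find max of each group:
  Group 1: [37, 41, 28, 10, 19] -> max = 41
  Group 2: [45, 35, 31, 27] -> max = 45
  Group 3: [15, 19, 38] -> max = 38
Maxes: [41, 45, 38]
Minimum of maxes = 38
Final answer: 38


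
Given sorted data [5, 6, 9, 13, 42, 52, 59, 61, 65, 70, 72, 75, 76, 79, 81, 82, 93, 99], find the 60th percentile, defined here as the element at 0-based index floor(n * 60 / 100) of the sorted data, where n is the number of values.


The dataset has n = 18 elements.
Index = floor(18 * 60 / 100) = floor(1080 / 100) = floor(10.8) = 10
Counting from index 0 in the sorted data, the element at index 10 is 72.
Final answer: 72


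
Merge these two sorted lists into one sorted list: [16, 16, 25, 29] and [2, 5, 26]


List A: [16, 16, 25, 29]
List B: [2, 5, 26]
Repeatedly compare the front elements and take the smaller:
  16 vs 2 -> take 2
  16 vs 5 -> take 5
  16 vs 26 -> take 16
  16 vs 26 -> take 16
  25 vs 26 -> take 25
  29 vs 26 -> take 26
  B is exhausted; append the rest of A: [29]
Final answer: [2, 5, 16, 16, 25, 26, 29]


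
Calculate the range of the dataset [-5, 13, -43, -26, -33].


Maximum value: 13
Minimum value: -43
Range = 13 - (-43) = 56
Final answer: 56


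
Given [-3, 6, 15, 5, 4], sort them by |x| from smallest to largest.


Compute absolute values:
  |-3| = 3
  |6| = 6
  |15| = 15
  |5| = 5
  |4| = 4
Absolute values in increasing order: 3 < 4 < 5 < 6 < 15
Listing the original numbers in that order gives the answer.
Final answer: [-3, 4, 5, 6, 15]


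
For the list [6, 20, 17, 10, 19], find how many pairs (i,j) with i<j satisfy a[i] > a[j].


For each element, count the later elements that are smaller than it:
  6 (index 0): smaller elements after it = [] -> 0
  20 (index 1): smaller elements after it = [17, 10, 19] -> 3
  17 (index 2): smaller elements after it = [10] -> 1
  10 (index 3): smaller elements after it = [] -> 0
Total inversions = 0 + 3 + 1 + 0 = 4
Final answer: 4


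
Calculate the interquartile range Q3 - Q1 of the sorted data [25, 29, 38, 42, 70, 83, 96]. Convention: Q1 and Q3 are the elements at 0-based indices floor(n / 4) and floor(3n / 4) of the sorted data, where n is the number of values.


The data has n = 7 elements.
Q1 index = floor(7 / 4) = floor(1.75) = 1; Q3 index = floor(3 * 7 / 4) = floor(5.25) = 5
Q1 = element at index 1 = 29
Q3 = element at index 5 = 83
IQR = 83 - 29 = 54
Final answer: 54


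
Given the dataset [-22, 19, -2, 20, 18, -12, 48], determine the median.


First, sort the list: [-22, -12, -2, 18, 19, 20, 48]
The list has 7 elements (odd count).
The middle index is 3 (0-based), and the element there is 18.
Final answer: 18


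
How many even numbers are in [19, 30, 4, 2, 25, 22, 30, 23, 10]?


Check each element:
  19 is odd
  30 is even
  4 is even
  2 is even
  25 is odd
  22 is even
  30 is even
  23 is odd
  10 is even
Evens: [30, 4, 2, 22, 30, 10]
Count of evens = 6
Final answer: 6


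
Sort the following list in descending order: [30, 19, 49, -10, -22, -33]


Original list: [30, 19, 49, -10, -22, -33]
Repeatedly take the largest remaining element:
  Remaining [30, 19, 49, -10, -22, -33] -> largest is 49
  Remaining [30, 19, -10, -22, -33] -> largest is 30
  Remaining [19, -10, -22, -33] -> largest is 19
  Remaining [-10, -22, -33] -> largest is -10
  Remaining [-22, -33] -> largest is -22
  Remaining [-33] -> largest is -33
Collecting the picks in order gives the descending list.
Final answer: [49, 30, 19, -10, -22, -33]


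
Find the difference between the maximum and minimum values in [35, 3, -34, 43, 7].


Maximum value: 43
Minimum value: -34
Range = 43 - (-34) = 77
Final answer: 77


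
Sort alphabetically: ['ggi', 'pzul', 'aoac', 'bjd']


Compare strings character by character (the first differing letter decides):
  'aoac' < 'bjd' since 'a' < 'b' at position 1
  'bjd' < 'ggi' since 'b' < 'g' at position 1
  'ggi' < 'pzul' since 'g' < 'p' at position 1
Chaining these comparisons gives the alphabetical order.
Final answer: ['aoac', 'bjd', 'ggi', 'pzul']


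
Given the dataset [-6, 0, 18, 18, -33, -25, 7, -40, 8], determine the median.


First, sort the list: [-40, -33, -25, -6, 0, 7, 8, 18, 18]
The list has 9 elements (odd count).
The middle index is 4 (0-based), and the element there is 0.
Final answer: 0


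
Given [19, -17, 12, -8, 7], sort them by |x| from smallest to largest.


Compute absolute values:
  |19| = 19
  |-17| = 17
  |12| = 12
  |-8| = 8
  |7| = 7
Absolute values in increasing order: 7 < 8 < 12 < 17 < 19
Listing the original numbers in that order gives the answer.
Final answer: [7, -8, 12, -17, 19]


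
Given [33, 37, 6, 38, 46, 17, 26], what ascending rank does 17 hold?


Sort ascending: [6, 17, 26, 33, 37, 38, 46]
Find 17 in the sorted list.
17 is at position 2 (1-indexed).
Final answer: 2


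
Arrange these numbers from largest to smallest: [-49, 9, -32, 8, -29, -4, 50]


Original list: [-49, 9, -32, 8, -29, -4, 50]
Repeatedly take the largest remaining element:
  Remaining [-49, 9, -32, 8, -29, -4, 50] -> largest is 50
  Remaining [-49, 9, -32, 8, -29, -4] -> largest is 9
  Remaining [-49, -32, 8, -29, -4] -> largest is 8
  Remaining [-49, -32, -29, -4] -> largest is -4
  Remaining [-49, -32, -29] -> largest is -29
  Remaining [-49, -32] -> largest is -32
  Remaining [-49] -> largest is -49
Collecting the picks in order gives the descending list.
Final answer: [50, 9, 8, -4, -29, -32, -49]


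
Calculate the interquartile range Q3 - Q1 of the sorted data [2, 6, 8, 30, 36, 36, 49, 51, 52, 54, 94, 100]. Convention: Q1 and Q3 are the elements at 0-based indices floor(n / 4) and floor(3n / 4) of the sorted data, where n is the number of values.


The data has n = 12 elements.
Q1 index = floor(12 / 4) = floor(3) = 3; Q3 index = floor(3 * 12 / 4) = floor(9) = 9
Q1 = element at index 3 = 30
Q3 = element at index 9 = 54
IQR = 54 - 30 = 24
Final answer: 24


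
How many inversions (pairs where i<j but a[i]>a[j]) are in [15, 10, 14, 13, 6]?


For each element, count the later elements that are smaller than it:
  15 (index 0): smaller elements after it = [10, 14, 13, 6] -> 4
  10 (index 1): smaller elements after it = [6] -> 1
  14 (index 2): smaller elements after it = [13, 6] -> 2
  13 (index 3): smaller elements after it = [6] -> 1
Total inversions = 4 + 1 + 2 + 1 = 8
Final answer: 8


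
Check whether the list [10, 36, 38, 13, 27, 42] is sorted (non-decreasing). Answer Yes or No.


Check consecutive pairs:
  10 <= 36? True
  36 <= 38? True
  38 <= 13? False
  13 <= 27? True
  27 <= 42? True
1 consecutive pair(s) are out of order, so the list is not sorted.
Final answer: No


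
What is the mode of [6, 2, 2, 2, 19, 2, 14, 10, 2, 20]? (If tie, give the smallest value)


Count the frequency of each value:
  2 appears 5 time(s)
  6 appears 1 time(s)
  10 appears 1 time(s)
  14 appears 1 time(s)
  19 appears 1 time(s)
  20 appears 1 time(s)
Maximum frequency is 5.
Only 2 reaches that frequency, so it is the mode.
Final answer: 2


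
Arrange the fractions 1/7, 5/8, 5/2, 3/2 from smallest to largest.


Convert to decimal for comparison:
  1/7 = 0.1429
  5/8 = 0.625
  5/2 = 2.5
  3/2 = 1.5
Decimals in increasing order: 0.1429 < 0.625 < 1.5 < 2.5
Writing each back as its fraction gives the sorted order.
Final answer: 1/7, 5/8, 3/2, 5/2


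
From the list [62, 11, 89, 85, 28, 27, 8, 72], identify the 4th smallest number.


Sort ascending: [8, 11, 27, 28, 62, 72, 85, 89]
The 4th element (1-indexed) is at index 3.
Value = 28
Final answer: 28


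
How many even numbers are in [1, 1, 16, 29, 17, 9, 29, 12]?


Check each element:
  1 is odd
  1 is odd
  16 is even
  29 is odd
  17 is odd
  9 is odd
  29 is odd
  12 is even
Evens: [16, 12]
Count of evens = 2
Final answer: 2


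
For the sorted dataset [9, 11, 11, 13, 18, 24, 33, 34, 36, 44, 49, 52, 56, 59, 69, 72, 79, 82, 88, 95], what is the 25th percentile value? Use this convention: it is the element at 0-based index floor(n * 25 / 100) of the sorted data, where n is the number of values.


The dataset has n = 20 elements.
Index = floor(20 * 25 / 100) = floor(500 / 100) = floor(5) = 5
Counting from index 0 in the sorted data, the element at index 5 is 24.
Final answer: 24


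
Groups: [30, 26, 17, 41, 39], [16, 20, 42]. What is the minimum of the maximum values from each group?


Find max of each group:
  Group 1: [30, 26, 17, 41, 39] -> max = 41
  Group 2: [16, 20, 42] -> max = 42
Maxes: [41, 42]
Minimum of maxes = 41
Final answer: 41


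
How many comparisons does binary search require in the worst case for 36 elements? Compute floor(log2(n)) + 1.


Binary search halves the search space each step.
Maximum comparisons = floor(log2(36)) + 1
log2(36) = 5.1699
floor(log2(36)) = 5, so 5 + 1 = 6
Final answer: 6


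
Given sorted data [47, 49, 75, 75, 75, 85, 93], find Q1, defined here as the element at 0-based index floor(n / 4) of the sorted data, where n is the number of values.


The list has n = 7 elements.
Q1 index = floor(7 / 4) = floor(1.75) = 1
Counting from index 0 in the sorted data, the element at index 1 is 49.
Final answer: 49


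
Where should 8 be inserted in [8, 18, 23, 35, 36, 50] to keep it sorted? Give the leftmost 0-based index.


List is sorted: [8, 18, 23, 35, 36, 50]
We need the leftmost position where 8 can be inserted, i.e. the first index whose element is >= 8 (or the end of the list if none is).
Binary search with low=0, high=6 (0-based indices):
  low=0, high=6, mid=3: a[3]=35 >= 8, so high = 3
  low=0, high=3, mid=1: a[1]=18 >= 8, so high = 1
  low=0, high=1, mid=0: a[0]=8 >= 8, so high = 0
Now low = high = 0, so the insertion index is 0.
Final answer: 0


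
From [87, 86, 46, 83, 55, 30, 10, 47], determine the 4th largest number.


Sort descending: [87, 86, 83, 55, 47, 46, 30, 10]
The 4th element (1-indexed) is at index 3.
Value = 55
Final answer: 55


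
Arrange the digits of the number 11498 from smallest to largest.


The number 11498 has digits: 1, 1, 4, 9, 8
Sorted: 1, 1, 4, 8, 9
Joining the sorted digits gives the result.
Final answer: 11489


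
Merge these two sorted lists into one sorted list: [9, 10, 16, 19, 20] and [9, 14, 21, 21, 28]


List A: [9, 10, 16, 19, 20]
List B: [9, 14, 21, 21, 28]
Repeatedly compare the front elements and take the smaller:
  9 vs 9 -> take 9
  10 vs 9 -> take 9
  10 vs 14 -> take 10
  16 vs 14 -> take 14
  16 vs 21 -> take 16
  19 vs 21 -> take 19
  20 vs 21 -> take 20
  A is exhausted; append the rest of B: [21, 21, 28]
Final answer: [9, 9, 10, 14, 16, 19, 20, 21, 21, 28]


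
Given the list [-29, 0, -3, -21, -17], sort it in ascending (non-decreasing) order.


Original list: [-29, 0, -3, -21, -17]
Repeatedly take the smallest remaining element:
  Remaining [-29, 0, -3, -21, -17] -> smallest is -29
  Remaining [0, -3, -21, -17] -> smallest is -21
  Remaining [0, -3, -17] -> smallest is -17
  Remaining [0, -3] -> smallest is -3
  Remaining [0] -> smallest is 0
Collecting the picks in order gives the sorted list.
Final answer: [-29, -21, -17, -3, 0]


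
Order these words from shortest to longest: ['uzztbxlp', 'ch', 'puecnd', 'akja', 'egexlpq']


Compute lengths:
  'uzztbxlp' has length 8
  'ch' has length 2
  'puecnd' has length 6
  'akja' has length 4
  'egexlpq' has length 7
Lengths in increasing order: 2 < 4 < 6 < 7 < 8
Listing the words in that order gives the answer.
Final answer: ['ch', 'akja', 'puecnd', 'egexlpq', 'uzztbxlp']


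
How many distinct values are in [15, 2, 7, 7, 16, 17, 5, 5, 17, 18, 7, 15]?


List all unique values:
Distinct values: [2, 5, 7, 15, 16, 17, 18]
Count = 7
Final answer: 7


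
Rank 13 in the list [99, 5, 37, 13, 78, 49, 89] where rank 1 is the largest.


Sort descending: [99, 89, 78, 49, 37, 13, 5]
Find 13 in the sorted list.
13 is at position 6.
Final answer: 6


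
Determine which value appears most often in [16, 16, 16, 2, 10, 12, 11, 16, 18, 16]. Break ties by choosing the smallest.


Count the frequency of each value:
  2 appears 1 time(s)
  10 appears 1 time(s)
  11 appears 1 time(s)
  12 appears 1 time(s)
  16 appears 5 time(s)
  18 appears 1 time(s)
Maximum frequency is 5.
Only 16 reaches that frequency, so it is the mode.
Final answer: 16


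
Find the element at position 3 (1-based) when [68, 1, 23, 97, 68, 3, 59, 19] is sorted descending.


Sort descending: [97, 68, 68, 59, 23, 19, 3, 1]
The 3rd element (1-indexed) is at index 2.
Value = 68
Final answer: 68


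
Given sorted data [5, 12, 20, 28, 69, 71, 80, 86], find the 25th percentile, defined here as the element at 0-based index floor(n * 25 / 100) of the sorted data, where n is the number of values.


The dataset has n = 8 elements.
Index = floor(8 * 25 / 100) = floor(200 / 100) = floor(2) = 2
Counting from index 0 in the sorted data, the element at index 2 is 20.
Final answer: 20


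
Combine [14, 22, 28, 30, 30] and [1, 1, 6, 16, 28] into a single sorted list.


List A: [14, 22, 28, 30, 30]
List B: [1, 1, 6, 16, 28]
Repeatedly compare the front elements and take the smaller:
  14 vs 1 -> take 1
  14 vs 1 -> take 1
  14 vs 6 -> take 6
  14 vs 16 -> take 14
  22 vs 16 -> take 16
  22 vs 28 -> take 22
  28 vs 28 -> take 28
  30 vs 28 -> take 28
  B is exhausted; append the rest of A: [30, 30]
Final answer: [1, 1, 6, 14, 16, 22, 28, 28, 30, 30]


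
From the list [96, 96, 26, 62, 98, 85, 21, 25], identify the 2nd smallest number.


Sort ascending: [21, 25, 26, 62, 85, 96, 96, 98]
The 2nd element (1-indexed) is at index 1.
Value = 25
Final answer: 25


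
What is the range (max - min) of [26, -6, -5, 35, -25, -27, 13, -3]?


Maximum value: 35
Minimum value: -27
Range = 35 - (-27) = 62
Final answer: 62


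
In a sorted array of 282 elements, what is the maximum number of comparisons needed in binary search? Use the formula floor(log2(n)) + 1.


Binary search halves the search space each step.
Maximum comparisons = floor(log2(282)) + 1
log2(282) = 8.1396
floor(log2(282)) = 8, so 8 + 1 = 9
Final answer: 9


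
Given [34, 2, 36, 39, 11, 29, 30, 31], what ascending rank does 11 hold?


Sort ascending: [2, 11, 29, 30, 31, 34, 36, 39]
Find 11 in the sorted list.
11 is at position 2 (1-indexed).
Final answer: 2


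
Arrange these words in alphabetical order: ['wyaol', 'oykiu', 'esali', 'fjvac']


Compare strings character by character (the first differing letter decides):
  'esali' < 'fjvac' since 'e' < 'f' at position 1
  'fjvac' < 'oykiu' since 'f' < 'o' at position 1
  'oykiu' < 'wyaol' since 'o' < 'w' at position 1
Chaining these comparisons gives the alphabetical order.
Final answer: ['esali', 'fjvac', 'oykiu', 'wyaol']


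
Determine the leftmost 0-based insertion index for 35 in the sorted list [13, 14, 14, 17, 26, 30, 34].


List is sorted: [13, 14, 14, 17, 26, 30, 34]
We need the leftmost position where 35 can be inserted, i.e. the first index whose element is >= 35 (or the end of the list if none is).
Binary search with low=0, high=7 (0-based indices):
  low=0, high=7, mid=3: a[3]=17 < 35, so low = 4
  low=4, high=7, mid=5: a[5]=30 < 35, so low = 6
  low=6, high=7, mid=6: a[6]=34 < 35, so low = 7
Now low = high = 7, so the insertion index is 7.
Final answer: 7


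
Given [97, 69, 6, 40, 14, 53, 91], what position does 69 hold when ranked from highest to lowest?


Sort descending: [97, 91, 69, 53, 40, 14, 6]
Find 69 in the sorted list.
69 is at position 3.
Final answer: 3


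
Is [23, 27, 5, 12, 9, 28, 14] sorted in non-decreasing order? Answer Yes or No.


Check consecutive pairs:
  23 <= 27? True
  27 <= 5? False
  5 <= 12? True
  12 <= 9? False
  9 <= 28? True
  28 <= 14? False
3 consecutive pair(s) are out of order, so the list is not sorted.
Final answer: No


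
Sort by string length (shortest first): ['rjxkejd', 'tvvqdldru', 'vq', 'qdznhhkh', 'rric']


Compute lengths:
  'rjxkejd' has length 7
  'tvvqdldru' has length 9
  'vq' has length 2
  'qdznhhkh' has length 8
  'rric' has length 4
Lengths in increasing order: 2 < 4 < 7 < 8 < 9
Listing the words in that order gives the answer.
Final answer: ['vq', 'rric', 'rjxkejd', 'qdznhhkh', 'tvvqdldru']


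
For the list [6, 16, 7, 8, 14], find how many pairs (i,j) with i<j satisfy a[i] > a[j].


For each element, count the later elements that are smaller than it:
  6 (index 0): smaller elements after it = [] -> 0
  16 (index 1): smaller elements after it = [7, 8, 14] -> 3
  7 (index 2): smaller elements after it = [] -> 0
  8 (index 3): smaller elements after it = [] -> 0
Total inversions = 0 + 3 + 0 + 0 = 3
Final answer: 3


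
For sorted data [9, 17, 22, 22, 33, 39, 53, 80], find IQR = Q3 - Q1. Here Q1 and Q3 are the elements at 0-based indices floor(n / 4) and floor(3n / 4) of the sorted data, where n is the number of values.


The data has n = 8 elements.
Q1 index = floor(8 / 4) = floor(2) = 2; Q3 index = floor(3 * 8 / 4) = floor(6) = 6
Q1 = element at index 2 = 22
Q3 = element at index 6 = 53
IQR = 53 - 22 = 31
Final answer: 31


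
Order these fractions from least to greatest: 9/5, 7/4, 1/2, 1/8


Convert to decimal for comparison:
  9/5 = 1.8
  7/4 = 1.75
  1/2 = 0.5
  1/8 = 0.125
Decimals in increasing order: 0.125 < 0.5 < 1.75 < 1.8
Writing each back as its fraction gives the sorted order.
Final answer: 1/8, 1/2, 7/4, 9/5


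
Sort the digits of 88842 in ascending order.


The number 88842 has digits: 8, 8, 8, 4, 2
Sorted: 2, 4, 8, 8, 8
Joining the sorted digits gives the result.
Final answer: 24888


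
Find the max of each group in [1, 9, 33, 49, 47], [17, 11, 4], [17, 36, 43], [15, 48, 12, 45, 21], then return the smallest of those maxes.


Find max of each group:
  Group 1: [1, 9, 33, 49, 47] -> max = 49
  Group 2: [17, 11, 4] -> max = 17
  Group 3: [17, 36, 43] -> max = 43
  Group 4: [15, 48, 12, 45, 21] -> max = 48
Maxes: [49, 17, 43, 48]
Minimum of maxes = 17
Final answer: 17


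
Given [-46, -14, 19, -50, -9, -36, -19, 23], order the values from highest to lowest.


Original list: [-46, -14, 19, -50, -9, -36, -19, 23]
Repeatedly take the largest remaining element:
  Remaining [-46, -14, 19, -50, -9, -36, -19, 23] -> largest is 23
  Remaining [-46, -14, 19, -50, -9, -36, -19] -> largest is 19
  Remaining [-46, -14, -50, -9, -36, -19] -> largest is -9
  Remaining [-46, -14, -50, -36, -19] -> largest is -14
  Remaining [-46, -50, -36, -19] -> largest is -19
  Remaining [-46, -50, -36] -> largest is -36
  Remaining [-46, -50] -> largest is -46
  Remaining [-50] -> largest is -50
Collecting the picks in order gives the descending list.
Final answer: [23, 19, -9, -14, -19, -36, -46, -50]


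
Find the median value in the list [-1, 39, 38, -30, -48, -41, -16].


First, sort the list: [-48, -41, -30, -16, -1, 38, 39]
The list has 7 elements (odd count).
The middle index is 3 (0-based), and the element there is -16.
Final answer: -16


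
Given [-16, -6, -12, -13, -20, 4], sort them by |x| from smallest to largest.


Compute absolute values:
  |-16| = 16
  |-6| = 6
  |-12| = 12
  |-13| = 13
  |-20| = 20
  |4| = 4
Absolute values in increasing order: 4 < 6 < 12 < 13 < 16 < 20
Listing the original numbers in that order gives the answer.
Final answer: [4, -6, -12, -13, -16, -20]


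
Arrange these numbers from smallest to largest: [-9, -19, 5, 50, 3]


Original list: [-9, -19, 5, 50, 3]
Repeatedly take the smallest remaining element:
  Remaining [-9, -19, 5, 50, 3] -> smallest is -19
  Remaining [-9, 5, 50, 3] -> smallest is -9
  Remaining [5, 50, 3] -> smallest is 3
  Remaining [5, 50] -> smallest is 5
  Remaining [50] -> smallest is 50
Collecting the picks in order gives the sorted list.
Final answer: [-19, -9, 3, 5, 50]


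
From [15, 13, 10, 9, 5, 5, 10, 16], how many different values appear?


List all unique values:
Distinct values: [5, 9, 10, 13, 15, 16]
Count = 6
Final answer: 6


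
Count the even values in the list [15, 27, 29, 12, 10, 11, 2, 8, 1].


Check each element:
  15 is odd
  27 is odd
  29 is odd
  12 is even
  10 is even
  11 is odd
  2 is even
  8 is even
  1 is odd
Evens: [12, 10, 2, 8]
Count of evens = 4
Final answer: 4


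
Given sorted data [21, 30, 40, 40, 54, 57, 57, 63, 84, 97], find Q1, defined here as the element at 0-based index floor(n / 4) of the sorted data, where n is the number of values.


The list has n = 10 elements.
Q1 index = floor(10 / 4) = floor(2.5) = 2
Counting from index 0 in the sorted data, the element at index 2 is 40.
Final answer: 40


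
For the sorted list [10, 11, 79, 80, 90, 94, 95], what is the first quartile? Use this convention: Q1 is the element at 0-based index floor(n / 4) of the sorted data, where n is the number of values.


The list has n = 7 elements.
Q1 index = floor(7 / 4) = floor(1.75) = 1
Counting from index 0 in the sorted data, the element at index 1 is 11.
Final answer: 11


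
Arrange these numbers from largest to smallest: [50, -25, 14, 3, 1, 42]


Original list: [50, -25, 14, 3, 1, 42]
Repeatedly take the largest remaining element:
  Remaining [50, -25, 14, 3, 1, 42] -> largest is 50
  Remaining [-25, 14, 3, 1, 42] -> largest is 42
  Remaining [-25, 14, 3, 1] -> largest is 14
  Remaining [-25, 3, 1] -> largest is 3
  Remaining [-25, 1] -> largest is 1
  Remaining [-25] -> largest is -25
Collecting the picks in order gives the descending list.
Final answer: [50, 42, 14, 3, 1, -25]


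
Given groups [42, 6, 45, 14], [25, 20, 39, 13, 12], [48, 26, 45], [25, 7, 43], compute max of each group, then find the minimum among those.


Find max of each group:
  Group 1: [42, 6, 45, 14] -> max = 45
  Group 2: [25, 20, 39, 13, 12] -> max = 39
  Group 3: [48, 26, 45] -> max = 48
  Group 4: [25, 7, 43] -> max = 43
Maxes: [45, 39, 48, 43]
Minimum of maxes = 39
Final answer: 39


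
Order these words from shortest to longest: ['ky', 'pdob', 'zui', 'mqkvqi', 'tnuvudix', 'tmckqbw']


Compute lengths:
  'ky' has length 2
  'pdob' has length 4
  'zui' has length 3
  'mqkvqi' has length 6
  'tnuvudix' has length 8
  'tmckqbw' has length 7
Lengths in increasing order: 2 < 3 < 4 < 6 < 7 < 8
Listing the words in that order gives the answer.
Final answer: ['ky', 'zui', 'pdob', 'mqkvqi', 'tmckqbw', 'tnuvudix']


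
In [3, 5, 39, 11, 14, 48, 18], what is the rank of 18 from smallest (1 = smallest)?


Sort ascending: [3, 5, 11, 14, 18, 39, 48]
Find 18 in the sorted list.
18 is at position 5 (1-indexed).
Final answer: 5


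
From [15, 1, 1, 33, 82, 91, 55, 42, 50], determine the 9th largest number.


Sort descending: [91, 82, 55, 50, 42, 33, 15, 1, 1]
The 9th element (1-indexed) is at index 8.
Value = 1
Final answer: 1


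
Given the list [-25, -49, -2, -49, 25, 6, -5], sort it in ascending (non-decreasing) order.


Original list: [-25, -49, -2, -49, 25, 6, -5]
Repeatedly take the smallest remaining element:
  Remaining [-25, -49, -2, -49, 25, 6, -5] -> smallest is -49
  Remaining [-25, -2, -49, 25, 6, -5] -> smallest is -49
  Remaining [-25, -2, 25, 6, -5] -> smallest is -25
  Remaining [-2, 25, 6, -5] -> smallest is -5
  Remaining [-2, 25, 6] -> smallest is -2
  Remaining [25, 6] -> smallest is 6
  Remaining [25] -> smallest is 25
Collecting the picks in order gives the sorted list.
Final answer: [-49, -49, -25, -5, -2, 6, 25]


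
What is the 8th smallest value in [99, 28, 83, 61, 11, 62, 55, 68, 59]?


Sort ascending: [11, 28, 55, 59, 61, 62, 68, 83, 99]
The 8th element (1-indexed) is at index 7.
Value = 83
Final answer: 83


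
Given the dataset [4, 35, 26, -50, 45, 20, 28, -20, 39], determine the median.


First, sort the list: [-50, -20, 4, 20, 26, 28, 35, 39, 45]
The list has 9 elements (odd count).
The middle index is 4 (0-based), and the element there is 26.
Final answer: 26


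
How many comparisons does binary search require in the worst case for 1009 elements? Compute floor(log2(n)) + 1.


Binary search halves the search space each step.
Maximum comparisons = floor(log2(1009)) + 1
log2(1009) = 9.9787
floor(log2(1009)) = 9, so 9 + 1 = 10
Final answer: 10


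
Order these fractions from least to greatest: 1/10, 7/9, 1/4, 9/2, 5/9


Convert to decimal for comparison:
  1/10 = 0.1
  7/9 = 0.7778
  1/4 = 0.25
  9/2 = 4.5
  5/9 = 0.5556
Decimals in increasing order: 0.1 < 0.25 < 0.5556 < 0.7778 < 4.5
Writing each back as its fraction gives the sorted order.
Final answer: 1/10, 1/4, 5/9, 7/9, 9/2


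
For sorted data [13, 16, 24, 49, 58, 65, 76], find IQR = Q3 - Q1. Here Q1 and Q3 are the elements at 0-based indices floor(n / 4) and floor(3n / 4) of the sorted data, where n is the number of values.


The data has n = 7 elements.
Q1 index = floor(7 / 4) = floor(1.75) = 1; Q3 index = floor(3 * 7 / 4) = floor(5.25) = 5
Q1 = element at index 1 = 16
Q3 = element at index 5 = 65
IQR = 65 - 16 = 49
Final answer: 49


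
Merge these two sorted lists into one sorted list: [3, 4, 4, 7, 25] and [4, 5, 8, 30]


List A: [3, 4, 4, 7, 25]
List B: [4, 5, 8, 30]
Repeatedly compare the front elements and take the smaller:
  3 vs 4 -> take 3
  4 vs 4 -> take 4
  4 vs 4 -> take 4
  7 vs 4 -> take 4
  7 vs 5 -> take 5
  7 vs 8 -> take 7
  25 vs 8 -> take 8
  25 vs 30 -> take 25
  A is exhausted; append the rest of B: [30]
Final answer: [3, 4, 4, 4, 5, 7, 8, 25, 30]


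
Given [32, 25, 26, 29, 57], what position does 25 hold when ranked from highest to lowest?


Sort descending: [57, 32, 29, 26, 25]
Find 25 in the sorted list.
25 is at position 5.
Final answer: 5


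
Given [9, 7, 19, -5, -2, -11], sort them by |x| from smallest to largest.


Compute absolute values:
  |9| = 9
  |7| = 7
  |19| = 19
  |-5| = 5
  |-2| = 2
  |-11| = 11
Absolute values in increasing order: 2 < 5 < 7 < 9 < 11 < 19
Listing the original numbers in that order gives the answer.
Final answer: [-2, -5, 7, 9, -11, 19]


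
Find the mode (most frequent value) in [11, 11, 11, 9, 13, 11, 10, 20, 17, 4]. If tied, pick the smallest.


Count the frequency of each value:
  4 appears 1 time(s)
  9 appears 1 time(s)
  10 appears 1 time(s)
  11 appears 4 time(s)
  13 appears 1 time(s)
  17 appears 1 time(s)
  20 appears 1 time(s)
Maximum frequency is 4.
Only 11 reaches that frequency, so it is the mode.
Final answer: 11


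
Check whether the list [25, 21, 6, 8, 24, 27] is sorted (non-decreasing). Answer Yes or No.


Check consecutive pairs:
  25 <= 21? False
  21 <= 6? False
  6 <= 8? True
  8 <= 24? True
  24 <= 27? True
2 consecutive pair(s) are out of order, so the list is not sorted.
Final answer: No


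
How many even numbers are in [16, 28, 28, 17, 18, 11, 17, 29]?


Check each element:
  16 is even
  28 is even
  28 is even
  17 is odd
  18 is even
  11 is odd
  17 is odd
  29 is odd
Evens: [16, 28, 28, 18]
Count of evens = 4
Final answer: 4


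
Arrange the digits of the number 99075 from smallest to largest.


The number 99075 has digits: 9, 9, 0, 7, 5
Sorted: 0, 5, 7, 9, 9
Joining the sorted digits gives the result.
Final answer: 05799


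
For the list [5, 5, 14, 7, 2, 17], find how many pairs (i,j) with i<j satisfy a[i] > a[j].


For each element, count the later elements that are smaller than it:
  5 (index 0): smaller elements after it = [2] -> 1
  5 (index 1): smaller elements after it = [2] -> 1
  14 (index 2): smaller elements after it = [7, 2] -> 2
  7 (index 3): smaller elements after it = [2] -> 1
  2 (index 4): smaller elements after it = [] -> 0
Total inversions = 1 + 1 + 2 + 1 + 0 = 5
Final answer: 5


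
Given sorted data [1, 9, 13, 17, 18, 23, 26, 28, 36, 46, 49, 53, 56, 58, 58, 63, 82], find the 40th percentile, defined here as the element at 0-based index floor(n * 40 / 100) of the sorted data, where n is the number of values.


The dataset has n = 17 elements.
Index = floor(17 * 40 / 100) = floor(680 / 100) = floor(6.8) = 6
Counting from index 0 in the sorted data, the element at index 6 is 26.
Final answer: 26


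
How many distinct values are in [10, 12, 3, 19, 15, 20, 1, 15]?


List all unique values:
Distinct values: [1, 3, 10, 12, 15, 19, 20]
Count = 7
Final answer: 7


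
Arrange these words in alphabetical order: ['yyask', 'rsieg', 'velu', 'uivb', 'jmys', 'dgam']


Compare strings character by character (the first differing letter decides):
  'dgam' < 'jmys' since 'd' < 'j' at position 1
  'jmys' < 'rsieg' since 'j' < 'r' at position 1
  'rsieg' < 'uivb' since 'r' < 'u' at position 1
  'uivb' < 'velu' since 'u' < 'v' at position 1
  'velu' < 'yyask' since 'v' < 'y' at position 1
Chaining these comparisons gives the alphabetical order.
Final answer: ['dgam', 'jmys', 'rsieg', 'uivb', 'velu', 'yyask']


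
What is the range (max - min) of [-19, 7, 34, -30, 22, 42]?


Maximum value: 42
Minimum value: -30
Range = 42 - (-30) = 72
Final answer: 72


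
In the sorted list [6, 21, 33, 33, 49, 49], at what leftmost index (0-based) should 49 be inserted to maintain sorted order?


List is sorted: [6, 21, 33, 33, 49, 49]
We need the leftmost position where 49 can be inserted, i.e. the first index whose element is >= 49 (or the end of the list if none is).
Binary search with low=0, high=6 (0-based indices):
  low=0, high=6, mid=3: a[3]=33 < 49, so low = 4
  low=4, high=6, mid=5: a[5]=49 >= 49, so high = 5
  low=4, high=5, mid=4: a[4]=49 >= 49, so high = 4
Now low = high = 4, so the insertion index is 4.
Final answer: 4


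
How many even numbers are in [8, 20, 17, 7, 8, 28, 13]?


Check each element:
  8 is even
  20 is even
  17 is odd
  7 is odd
  8 is even
  28 is even
  13 is odd
Evens: [8, 20, 8, 28]
Count of evens = 4
Final answer: 4


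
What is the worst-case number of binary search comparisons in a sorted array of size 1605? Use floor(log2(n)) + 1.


Binary search halves the search space each step.
Maximum comparisons = floor(log2(1605)) + 1
log2(1605) = 10.6484
floor(log2(1605)) = 10, so 10 + 1 = 11
Final answer: 11


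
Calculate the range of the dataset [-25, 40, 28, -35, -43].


Maximum value: 40
Minimum value: -43
Range = 40 - (-43) = 83
Final answer: 83


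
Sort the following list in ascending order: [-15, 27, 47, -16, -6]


Original list: [-15, 27, 47, -16, -6]
Repeatedly take the smallest remaining element:
  Remaining [-15, 27, 47, -16, -6] -> smallest is -16
  Remaining [-15, 27, 47, -6] -> smallest is -15
  Remaining [27, 47, -6] -> smallest is -6
  Remaining [27, 47] -> smallest is 27
  Remaining [47] -> smallest is 47
Collecting the picks in order gives the sorted list.
Final answer: [-16, -15, -6, 27, 47]


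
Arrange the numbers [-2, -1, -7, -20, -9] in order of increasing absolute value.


Compute absolute values:
  |-2| = 2
  |-1| = 1
  |-7| = 7
  |-20| = 20
  |-9| = 9
Absolute values in increasing order: 1 < 2 < 7 < 9 < 20
Listing the original numbers in that order gives the answer.
Final answer: [-1, -2, -7, -9, -20]


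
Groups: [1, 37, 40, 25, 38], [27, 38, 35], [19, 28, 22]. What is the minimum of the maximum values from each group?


Find max of each group:
  Group 1: [1, 37, 40, 25, 38] -> max = 40
  Group 2: [27, 38, 35] -> max = 38
  Group 3: [19, 28, 22] -> max = 28
Maxes: [40, 38, 28]
Minimum of maxes = 28
Final answer: 28


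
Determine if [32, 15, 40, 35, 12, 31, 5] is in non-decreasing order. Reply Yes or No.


Check consecutive pairs:
  32 <= 15? False
  15 <= 40? True
  40 <= 35? False
  35 <= 12? False
  12 <= 31? True
  31 <= 5? False
4 consecutive pair(s) are out of order, so the list is not sorted.
Final answer: No


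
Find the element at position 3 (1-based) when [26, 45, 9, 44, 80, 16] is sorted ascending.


Sort ascending: [9, 16, 26, 44, 45, 80]
The 3rd element (1-indexed) is at index 2.
Value = 26
Final answer: 26


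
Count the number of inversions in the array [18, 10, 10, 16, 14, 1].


For each element, count the later elements that are smaller than it:
  18 (index 0): smaller elements after it = [10, 10, 16, 14, 1] -> 5
  10 (index 1): smaller elements after it = [1] -> 1
  10 (index 2): smaller elements after it = [1] -> 1
  16 (index 3): smaller elements after it = [14, 1] -> 2
  14 (index 4): smaller elements after it = [1] -> 1
Total inversions = 5 + 1 + 1 + 2 + 1 = 10
Final answer: 10


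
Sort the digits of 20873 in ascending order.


The number 20873 has digits: 2, 0, 8, 7, 3
Sorted: 0, 2, 3, 7, 8
Joining the sorted digits gives the result.
Final answer: 02378


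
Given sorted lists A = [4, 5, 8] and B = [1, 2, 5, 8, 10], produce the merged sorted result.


List A: [4, 5, 8]
List B: [1, 2, 5, 8, 10]
Repeatedly compare the front elements and take the smaller:
  4 vs 1 -> take 1
  4 vs 2 -> take 2
  4 vs 5 -> take 4
  5 vs 5 -> take 5
  8 vs 5 -> take 5
  8 vs 8 -> take 8
  A is exhausted; append the rest of B: [8, 10]
Final answer: [1, 2, 4, 5, 5, 8, 8, 10]


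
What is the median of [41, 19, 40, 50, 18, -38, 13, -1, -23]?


First, sort the list: [-38, -23, -1, 13, 18, 19, 40, 41, 50]
The list has 9 elements (odd count).
The middle index is 4 (0-based), and the element there is 18.
Final answer: 18


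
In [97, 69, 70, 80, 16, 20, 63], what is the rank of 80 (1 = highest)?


Sort descending: [97, 80, 70, 69, 63, 20, 16]
Find 80 in the sorted list.
80 is at position 2.
Final answer: 2


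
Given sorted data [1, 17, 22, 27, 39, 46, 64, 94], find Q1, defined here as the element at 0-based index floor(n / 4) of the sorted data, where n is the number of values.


The list has n = 8 elements.
Q1 index = floor(8 / 4) = floor(2) = 2
Counting from index 0 in the sorted data, the element at index 2 is 22.
Final answer: 22


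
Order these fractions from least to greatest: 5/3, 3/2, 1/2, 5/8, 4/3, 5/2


Convert to decimal for comparison:
  5/3 = 1.6667
  3/2 = 1.5
  1/2 = 0.5
  5/8 = 0.625
  4/3 = 1.3333
  5/2 = 2.5
Decimals in increasing order: 0.5 < 0.625 < 1.3333 < 1.5 < 1.6667 < 2.5
Writing each back as its fraction gives the sorted order.
Final answer: 1/2, 5/8, 4/3, 3/2, 5/3, 5/2


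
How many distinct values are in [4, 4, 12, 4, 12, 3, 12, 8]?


List all unique values:
Distinct values: [3, 4, 8, 12]
Count = 4
Final answer: 4
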